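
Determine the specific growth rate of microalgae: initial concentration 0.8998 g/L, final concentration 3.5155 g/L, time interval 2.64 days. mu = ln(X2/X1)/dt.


mu = ln(X2/X1) / dt
= ln(3.5155/0.8998) / 2.64
= 0.5162 per day

0.5162 per day


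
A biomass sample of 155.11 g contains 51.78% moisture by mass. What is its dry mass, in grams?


Wd = Ww * (1 - MC/100)
= 155.11 * (1 - 51.78/100)
= 74.7940 g

74.7940 g


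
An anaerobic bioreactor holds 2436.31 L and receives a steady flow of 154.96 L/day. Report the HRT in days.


HRT = V / Q
= 2436.31 / 154.96
= 15.7222 days

15.7222 days


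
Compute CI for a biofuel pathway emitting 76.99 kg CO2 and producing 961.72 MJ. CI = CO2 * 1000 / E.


CI = CO2 * 1000 / E
= 76.99 * 1000 / 961.72
= 80.0545 g CO2/MJ

80.0545 g CO2/MJ


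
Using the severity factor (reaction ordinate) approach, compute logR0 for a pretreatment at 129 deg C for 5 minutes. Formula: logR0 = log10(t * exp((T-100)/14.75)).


logR0 = log10(t * exp((T - 100) / 14.75))
= log10(5 * exp((129 - 100) / 14.75))
= 1.5528

1.5528


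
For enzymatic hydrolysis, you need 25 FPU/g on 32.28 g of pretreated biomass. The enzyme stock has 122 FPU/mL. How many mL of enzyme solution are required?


V = dosage * m_sub / activity
V = 25 * 32.28 / 122
V = 6.6148 mL

6.6148 mL


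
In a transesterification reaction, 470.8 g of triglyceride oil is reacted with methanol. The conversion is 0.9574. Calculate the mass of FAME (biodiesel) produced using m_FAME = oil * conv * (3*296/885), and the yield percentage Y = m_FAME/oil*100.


m_FAME = oil * conv * (3 * 296 / 885) = oil * conv * (888/885)
= 470.8 * 0.9574 * 888 / 885
= 452.2719 g
Y = m_FAME / oil * 100 = conv * (888/885) * 100
= 0.9574 * 888 / 885 * 100
= 96.06%

452.2719 g FAME; Y = 96.06%


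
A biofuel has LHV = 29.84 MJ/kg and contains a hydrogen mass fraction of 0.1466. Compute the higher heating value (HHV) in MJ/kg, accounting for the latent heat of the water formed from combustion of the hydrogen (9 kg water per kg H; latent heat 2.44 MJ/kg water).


HHV = LHV + H_frac * 9 * 2.44
= 29.84 + 0.1466 * 9 * 2.44
= 33.0593 MJ/kg

33.0593 MJ/kg


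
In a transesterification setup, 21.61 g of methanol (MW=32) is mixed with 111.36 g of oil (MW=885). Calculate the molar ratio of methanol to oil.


Molar ratio = n_MeOH / n_oil = (MeOH/32) / (oil/885) = (MeOH * 885) / (32 * oil)
= (21.61 * 885) / (32 * 111.36)
= 5.3668

5.3668


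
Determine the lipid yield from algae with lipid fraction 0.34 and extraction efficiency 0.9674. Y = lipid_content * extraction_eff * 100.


Y = lipid_content * extraction_eff * 100
= 0.34 * 0.9674 * 100
= 32.8916%

32.8916%


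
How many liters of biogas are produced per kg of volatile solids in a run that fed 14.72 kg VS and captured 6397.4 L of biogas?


Y = V / VS
= 6397.4 / 14.72
= 434.6060 L/kg VS

434.6060 L/kg VS


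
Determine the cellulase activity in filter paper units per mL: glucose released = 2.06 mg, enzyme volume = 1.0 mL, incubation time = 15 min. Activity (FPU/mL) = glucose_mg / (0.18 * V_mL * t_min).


Activity = glucose_mg / (0.18 mg/umol * V_mL * t_min)
= 2.06 / (0.18 * 1.0 * 15)
= 0.7630 FPU/mL

0.7630 FPU/mL


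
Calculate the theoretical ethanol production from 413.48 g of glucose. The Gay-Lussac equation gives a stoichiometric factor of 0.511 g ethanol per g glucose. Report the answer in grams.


Theoretical ethanol yield: m_EtOH = 0.511 * m_glucose
m_EtOH = 0.511 * 413.48 = 211.2883 g

211.2883 g


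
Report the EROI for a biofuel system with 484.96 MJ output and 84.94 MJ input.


EROI = E_out / E_in
= 484.96 / 84.94
= 5.7094

5.7094


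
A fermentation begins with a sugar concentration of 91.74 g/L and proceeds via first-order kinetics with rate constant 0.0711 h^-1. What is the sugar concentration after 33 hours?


S = S0 * exp(-k * t)
S = 91.74 * exp(-0.0711 * 33)
S = 8.7816 g/L

8.7816 g/L


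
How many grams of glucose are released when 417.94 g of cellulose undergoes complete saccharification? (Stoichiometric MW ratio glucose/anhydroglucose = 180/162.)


glucose = cellulose * 180/162
= 417.94 * 180/162
= 464.3778 g

464.3778 g


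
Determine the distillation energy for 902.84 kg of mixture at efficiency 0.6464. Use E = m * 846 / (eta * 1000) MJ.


E = m * 846 / (eta * 1000)
= 902.84 * 846 / (0.6464 * 1000)
= 1181.6254 MJ

1181.6254 MJ


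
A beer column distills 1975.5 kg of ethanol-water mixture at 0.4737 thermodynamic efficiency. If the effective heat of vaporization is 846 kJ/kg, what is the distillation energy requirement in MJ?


E = m * 846 / (eta * 1000)
= 1975.5 * 846 / (0.4737 * 1000)
= 3528.1254 MJ

3528.1254 MJ


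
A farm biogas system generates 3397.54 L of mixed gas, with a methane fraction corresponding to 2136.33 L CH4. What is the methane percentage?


CH4% = V_CH4 / V_total * 100
= 2136.33 / 3397.54 * 100
= 62.8787%

62.8787%


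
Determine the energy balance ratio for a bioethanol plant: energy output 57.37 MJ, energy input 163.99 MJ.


EROI = E_out / E_in
= 57.37 / 163.99
= 0.3498

0.3498


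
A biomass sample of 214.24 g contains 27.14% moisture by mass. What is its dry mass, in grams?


Wd = Ww * (1 - MC/100)
= 214.24 * (1 - 27.14/100)
= 156.0953 g

156.0953 g


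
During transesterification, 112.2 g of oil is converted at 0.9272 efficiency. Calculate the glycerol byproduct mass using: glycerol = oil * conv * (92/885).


glycerol = oil * conv * (92/885)
= 112.2 * 0.9272 * 92 / 885
= 10.8146 g

10.8146 g


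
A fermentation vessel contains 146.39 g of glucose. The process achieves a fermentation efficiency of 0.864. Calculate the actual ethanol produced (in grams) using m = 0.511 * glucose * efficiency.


Actual ethanol: m = 0.511 * 146.39 * 0.864
m = 64.6318 g

64.6318 g


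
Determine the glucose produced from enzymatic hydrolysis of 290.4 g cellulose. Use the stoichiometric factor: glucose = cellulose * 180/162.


glucose = cellulose * 180/162
= 290.4 * 180/162
= 322.6667 g

322.6667 g


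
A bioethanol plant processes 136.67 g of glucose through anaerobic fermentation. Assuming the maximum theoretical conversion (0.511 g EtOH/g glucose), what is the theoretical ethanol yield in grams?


Theoretical ethanol yield: m_EtOH = 0.511 * m_glucose
m_EtOH = 0.511 * 136.67 = 69.8384 g

69.8384 g


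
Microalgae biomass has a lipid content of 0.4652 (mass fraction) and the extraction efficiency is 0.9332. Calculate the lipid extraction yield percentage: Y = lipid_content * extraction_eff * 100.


Y = lipid_content * extraction_eff * 100
= 0.4652 * 0.9332 * 100
= 43.4125%

43.4125%


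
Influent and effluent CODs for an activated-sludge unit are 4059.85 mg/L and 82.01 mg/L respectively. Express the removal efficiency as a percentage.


eta = (COD_in - COD_out) / COD_in * 100
= (4059.85 - 82.01) / 4059.85 * 100
= 97.9800%

97.9800%


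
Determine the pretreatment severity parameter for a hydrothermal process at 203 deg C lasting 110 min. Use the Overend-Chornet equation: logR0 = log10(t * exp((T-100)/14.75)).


logR0 = log10(t * exp((T - 100) / 14.75))
= log10(110 * exp((203 - 100) / 14.75))
= 5.0741

5.0741


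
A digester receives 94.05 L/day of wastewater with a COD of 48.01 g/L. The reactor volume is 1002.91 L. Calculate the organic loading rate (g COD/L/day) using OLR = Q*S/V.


OLR = Q * S / V
= 94.05 * 48.01 / 1002.91
= 4.5022 g/L/day

4.5022 g/L/day


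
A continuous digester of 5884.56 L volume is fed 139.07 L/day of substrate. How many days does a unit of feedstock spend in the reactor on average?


HRT = V / Q
= 5884.56 / 139.07
= 42.3137 days

42.3137 days


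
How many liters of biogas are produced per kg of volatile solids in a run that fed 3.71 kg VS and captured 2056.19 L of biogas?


Y = V / VS
= 2056.19 / 3.71
= 554.2291 L/kg VS

554.2291 L/kg VS


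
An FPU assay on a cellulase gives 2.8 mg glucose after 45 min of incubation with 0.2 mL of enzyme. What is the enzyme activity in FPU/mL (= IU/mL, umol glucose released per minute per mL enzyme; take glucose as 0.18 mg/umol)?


Activity = glucose_mg / (0.18 mg/umol * V_mL * t_min)
= 2.8 / (0.18 * 0.2 * 45)
= 1.7284 FPU/mL

1.7284 FPU/mL


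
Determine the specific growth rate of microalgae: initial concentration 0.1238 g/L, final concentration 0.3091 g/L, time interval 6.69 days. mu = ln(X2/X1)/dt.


mu = ln(X2/X1) / dt
= ln(0.3091/0.1238) / 6.69
= 0.1368 per day

0.1368 per day


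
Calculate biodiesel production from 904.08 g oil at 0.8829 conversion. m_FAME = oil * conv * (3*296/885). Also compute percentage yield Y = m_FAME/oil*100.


m_FAME = oil * conv * (3 * 296 / 885) = oil * conv * (888/885)
= 904.08 * 0.8829 * 888 / 885
= 800.9180 g
Y = m_FAME / oil * 100 = conv * (888/885) * 100
= 0.8829 * 888 / 885 * 100
= 88.59%

800.9180 g FAME; Y = 88.59%


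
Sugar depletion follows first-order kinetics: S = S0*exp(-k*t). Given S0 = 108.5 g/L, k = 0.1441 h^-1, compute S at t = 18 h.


S = S0 * exp(-k * t)
S = 108.5 * exp(-0.1441 * 18)
S = 8.1088 g/L

8.1088 g/L


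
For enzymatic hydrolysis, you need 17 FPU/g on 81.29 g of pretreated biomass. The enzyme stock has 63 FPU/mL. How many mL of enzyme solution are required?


V = dosage * m_sub / activity
V = 17 * 81.29 / 63
V = 21.9354 mL

21.9354 mL


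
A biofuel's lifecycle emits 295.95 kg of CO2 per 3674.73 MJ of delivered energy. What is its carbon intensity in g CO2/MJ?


CI = CO2 * 1000 / E
= 295.95 * 1000 / 3674.73
= 80.5365 g CO2/MJ

80.5365 g CO2/MJ


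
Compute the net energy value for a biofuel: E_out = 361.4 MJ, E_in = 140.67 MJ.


NEV = E_out - E_in
= 361.4 - 140.67
= 220.7300 MJ

220.7300 MJ


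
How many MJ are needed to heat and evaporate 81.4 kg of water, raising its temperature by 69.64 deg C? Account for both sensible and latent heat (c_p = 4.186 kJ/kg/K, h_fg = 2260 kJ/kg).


E = m_water * (4.186 * dT + 2260) / 1000
= 81.4 * (4.186 * 69.64 + 2260) / 1000
= 207.6932 MJ

207.6932 MJ


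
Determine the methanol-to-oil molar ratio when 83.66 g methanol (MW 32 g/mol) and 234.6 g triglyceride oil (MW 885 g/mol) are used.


Molar ratio = n_MeOH / n_oil = (MeOH/32) / (oil/885) = (MeOH * 885) / (32 * oil)
= (83.66 * 885) / (32 * 234.6)
= 9.8624

9.8624


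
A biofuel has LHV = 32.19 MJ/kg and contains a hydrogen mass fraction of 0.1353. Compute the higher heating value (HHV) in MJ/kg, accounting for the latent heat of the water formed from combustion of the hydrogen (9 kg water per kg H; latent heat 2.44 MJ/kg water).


HHV = LHV + H_frac * 9 * 2.44
= 32.19 + 0.1353 * 9 * 2.44
= 35.1612 MJ/kg

35.1612 MJ/kg


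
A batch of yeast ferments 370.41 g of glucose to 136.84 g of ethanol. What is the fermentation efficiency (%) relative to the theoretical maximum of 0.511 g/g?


Fermentation efficiency = (actual / (0.511 * glucose)) * 100
= (136.84 / (0.511 * 370.41)) * 100
= 72.2952%

72.2952%


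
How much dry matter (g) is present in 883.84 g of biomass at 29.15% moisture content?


Wd = Ww * (1 - MC/100)
= 883.84 * (1 - 29.15/100)
= 626.2006 g

626.2006 g


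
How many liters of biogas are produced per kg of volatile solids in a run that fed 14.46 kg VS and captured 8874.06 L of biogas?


Y = V / VS
= 8874.06 / 14.46
= 613.6971 L/kg VS

613.6971 L/kg VS


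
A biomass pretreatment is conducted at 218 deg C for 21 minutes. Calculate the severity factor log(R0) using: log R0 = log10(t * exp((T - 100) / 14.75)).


logR0 = log10(t * exp((T - 100) / 14.75))
= log10(21 * exp((218 - 100) / 14.75))
= 4.7966

4.7966


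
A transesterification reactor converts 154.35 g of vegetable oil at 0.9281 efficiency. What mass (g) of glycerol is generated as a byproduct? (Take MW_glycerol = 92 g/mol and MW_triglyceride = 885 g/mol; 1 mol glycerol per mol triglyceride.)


glycerol = oil * conv * (92/885)
= 154.35 * 0.9281 * 92 / 885
= 14.8918 g

14.8918 g


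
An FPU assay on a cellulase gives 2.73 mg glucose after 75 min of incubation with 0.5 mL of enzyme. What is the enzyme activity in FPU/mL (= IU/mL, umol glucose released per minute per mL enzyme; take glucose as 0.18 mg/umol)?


Activity = glucose_mg / (0.18 mg/umol * V_mL * t_min)
= 2.73 / (0.18 * 0.5 * 75)
= 0.4044 FPU/mL

0.4044 FPU/mL


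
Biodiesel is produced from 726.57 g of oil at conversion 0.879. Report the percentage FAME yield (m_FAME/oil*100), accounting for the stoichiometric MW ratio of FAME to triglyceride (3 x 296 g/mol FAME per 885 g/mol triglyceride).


m_FAME = oil * conv * (3 * 296 / 885) = oil * conv * (888/885)
= 726.57 * 0.879 * 888 / 885
= 640.8200 g
Y = m_FAME / oil * 100 = conv * (888/885) * 100
= 0.879 * 888 / 885 * 100
= 88.20%

88.20%


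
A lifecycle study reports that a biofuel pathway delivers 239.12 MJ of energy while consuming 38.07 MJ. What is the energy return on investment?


EROI = E_out / E_in
= 239.12 / 38.07
= 6.2811

6.2811


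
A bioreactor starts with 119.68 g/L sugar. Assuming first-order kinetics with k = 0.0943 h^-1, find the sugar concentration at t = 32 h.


S = S0 * exp(-k * t)
S = 119.68 * exp(-0.0943 * 32)
S = 5.8546 g/L

5.8546 g/L


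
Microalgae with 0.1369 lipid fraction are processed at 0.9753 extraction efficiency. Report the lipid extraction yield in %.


Y = lipid_content * extraction_eff * 100
= 0.1369 * 0.9753 * 100
= 13.3519%

13.3519%


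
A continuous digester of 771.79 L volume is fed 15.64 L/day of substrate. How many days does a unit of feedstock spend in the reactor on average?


HRT = V / Q
= 771.79 / 15.64
= 49.3472 days

49.3472 days


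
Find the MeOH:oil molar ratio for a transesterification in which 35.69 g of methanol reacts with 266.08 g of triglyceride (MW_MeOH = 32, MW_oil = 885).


Molar ratio = n_MeOH / n_oil = (MeOH/32) / (oil/885) = (MeOH * 885) / (32 * oil)
= (35.69 * 885) / (32 * 266.08)
= 3.7096

3.7096


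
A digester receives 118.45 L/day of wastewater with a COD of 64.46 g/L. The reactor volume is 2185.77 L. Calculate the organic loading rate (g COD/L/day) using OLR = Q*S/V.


OLR = Q * S / V
= 118.45 * 64.46 / 2185.77
= 3.4932 g/L/day

3.4932 g/L/day


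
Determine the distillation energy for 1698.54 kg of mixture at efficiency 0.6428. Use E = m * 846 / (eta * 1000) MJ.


E = m * 846 / (eta * 1000)
= 1698.54 * 846 / (0.6428 * 1000)
= 2235.4773 MJ

2235.4773 MJ


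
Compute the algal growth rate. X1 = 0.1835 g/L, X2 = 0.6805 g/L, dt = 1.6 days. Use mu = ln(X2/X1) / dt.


mu = ln(X2/X1) / dt
= ln(0.6805/0.1835) / 1.6
= 0.8191 per day

0.8191 per day


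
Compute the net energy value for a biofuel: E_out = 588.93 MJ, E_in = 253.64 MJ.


NEV = E_out - E_in
= 588.93 - 253.64
= 335.2900 MJ

335.2900 MJ


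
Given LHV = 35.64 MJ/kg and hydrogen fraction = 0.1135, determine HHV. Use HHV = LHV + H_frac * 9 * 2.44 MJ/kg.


HHV = LHV + H_frac * 9 * 2.44
= 35.64 + 0.1135 * 9 * 2.44
= 38.1325 MJ/kg

38.1325 MJ/kg


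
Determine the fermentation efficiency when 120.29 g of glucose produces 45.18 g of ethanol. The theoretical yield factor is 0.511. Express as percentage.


Fermentation efficiency = (actual / (0.511 * glucose)) * 100
= (45.18 / (0.511 * 120.29)) * 100
= 73.5014%

73.5014%


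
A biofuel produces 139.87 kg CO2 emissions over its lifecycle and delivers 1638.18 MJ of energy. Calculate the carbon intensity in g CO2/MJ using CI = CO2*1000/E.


CI = CO2 * 1000 / E
= 139.87 * 1000 / 1638.18
= 85.3813 g CO2/MJ

85.3813 g CO2/MJ


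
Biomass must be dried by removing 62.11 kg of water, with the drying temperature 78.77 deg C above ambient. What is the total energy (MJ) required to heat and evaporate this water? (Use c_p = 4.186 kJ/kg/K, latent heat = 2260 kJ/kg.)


E = m_water * (4.186 * dT + 2260) / 1000
= 62.11 * (4.186 * 78.77 + 2260) / 1000
= 160.8482 MJ

160.8482 MJ


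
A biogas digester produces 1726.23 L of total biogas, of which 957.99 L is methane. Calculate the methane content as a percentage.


CH4% = V_CH4 / V_total * 100
= 957.99 / 1726.23 * 100
= 55.4961%

55.4961%


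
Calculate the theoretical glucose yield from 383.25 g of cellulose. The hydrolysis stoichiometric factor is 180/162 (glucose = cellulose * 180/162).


glucose = cellulose * 180/162
= 383.25 * 180/162
= 425.8333 g

425.8333 g


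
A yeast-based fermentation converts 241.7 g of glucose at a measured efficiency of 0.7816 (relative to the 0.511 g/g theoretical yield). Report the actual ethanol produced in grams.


Actual ethanol: m = 0.511 * 241.7 * 0.7816
m = 96.5344 g

96.5344 g


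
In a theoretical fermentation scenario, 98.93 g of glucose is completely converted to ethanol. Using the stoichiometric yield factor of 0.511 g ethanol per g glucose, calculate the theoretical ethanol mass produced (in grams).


Theoretical ethanol yield: m_EtOH = 0.511 * m_glucose
m_EtOH = 0.511 * 98.93 = 50.5532 g

50.5532 g


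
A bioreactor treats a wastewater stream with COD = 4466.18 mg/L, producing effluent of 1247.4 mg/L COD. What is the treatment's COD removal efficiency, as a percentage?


eta = (COD_in - COD_out) / COD_in * 100
= (4466.18 - 1247.4) / 4466.18 * 100
= 72.0701%

72.0701%


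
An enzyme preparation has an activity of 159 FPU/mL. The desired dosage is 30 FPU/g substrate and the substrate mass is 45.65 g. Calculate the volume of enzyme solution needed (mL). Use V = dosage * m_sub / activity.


V = dosage * m_sub / activity
V = 30 * 45.65 / 159
V = 8.6132 mL

8.6132 mL


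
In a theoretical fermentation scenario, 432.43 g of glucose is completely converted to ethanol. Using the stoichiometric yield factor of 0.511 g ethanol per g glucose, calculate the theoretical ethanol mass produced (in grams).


Theoretical ethanol yield: m_EtOH = 0.511 * m_glucose
m_EtOH = 0.511 * 432.43 = 220.9717 g

220.9717 g


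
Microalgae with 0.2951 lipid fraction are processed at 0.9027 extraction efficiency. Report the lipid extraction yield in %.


Y = lipid_content * extraction_eff * 100
= 0.2951 * 0.9027 * 100
= 26.6387%

26.6387%


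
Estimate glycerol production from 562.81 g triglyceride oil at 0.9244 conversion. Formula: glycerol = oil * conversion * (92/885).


glycerol = oil * conv * (92/885)
= 562.81 * 0.9244 * 92 / 885
= 54.0837 g

54.0837 g


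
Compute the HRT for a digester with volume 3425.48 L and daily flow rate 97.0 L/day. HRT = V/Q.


HRT = V / Q
= 3425.48 / 97.0
= 35.3142 days

35.3142 days


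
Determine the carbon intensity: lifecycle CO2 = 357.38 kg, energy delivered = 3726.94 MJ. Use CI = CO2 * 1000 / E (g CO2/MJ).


CI = CO2 * 1000 / E
= 357.38 * 1000 / 3726.94
= 95.8910 g CO2/MJ

95.8910 g CO2/MJ


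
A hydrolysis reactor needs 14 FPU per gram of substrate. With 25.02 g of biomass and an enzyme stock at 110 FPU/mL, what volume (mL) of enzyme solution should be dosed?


V = dosage * m_sub / activity
V = 14 * 25.02 / 110
V = 3.1844 mL

3.1844 mL


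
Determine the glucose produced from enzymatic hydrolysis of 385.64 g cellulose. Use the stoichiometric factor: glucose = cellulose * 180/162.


glucose = cellulose * 180/162
= 385.64 * 180/162
= 428.4889 g

428.4889 g


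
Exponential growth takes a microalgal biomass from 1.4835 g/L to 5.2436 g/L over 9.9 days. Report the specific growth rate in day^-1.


mu = ln(X2/X1) / dt
= ln(5.2436/1.4835) / 9.9
= 0.1275 per day

0.1275 per day


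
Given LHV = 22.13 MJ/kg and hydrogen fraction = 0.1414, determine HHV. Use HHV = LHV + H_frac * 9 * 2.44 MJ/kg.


HHV = LHV + H_frac * 9 * 2.44
= 22.13 + 0.1414 * 9 * 2.44
= 25.2351 MJ/kg

25.2351 MJ/kg


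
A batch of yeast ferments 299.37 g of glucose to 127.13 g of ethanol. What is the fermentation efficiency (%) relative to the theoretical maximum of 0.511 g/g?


Fermentation efficiency = (actual / (0.511 * glucose)) * 100
= (127.13 / (0.511 * 299.37)) * 100
= 83.1034%

83.1034%


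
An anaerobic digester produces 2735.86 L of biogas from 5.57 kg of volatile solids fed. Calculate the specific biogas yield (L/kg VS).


Y = V / VS
= 2735.86 / 5.57
= 491.1777 L/kg VS

491.1777 L/kg VS


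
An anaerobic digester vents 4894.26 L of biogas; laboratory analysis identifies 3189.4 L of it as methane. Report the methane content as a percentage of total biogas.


CH4% = V_CH4 / V_total * 100
= 3189.4 / 4894.26 * 100
= 65.1661%

65.1661%


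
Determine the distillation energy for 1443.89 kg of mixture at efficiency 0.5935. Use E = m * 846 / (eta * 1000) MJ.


E = m * 846 / (eta * 1000)
= 1443.89 * 846 / (0.5935 * 1000)
= 2058.1819 MJ

2058.1819 MJ


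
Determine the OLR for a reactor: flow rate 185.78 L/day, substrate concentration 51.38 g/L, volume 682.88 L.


OLR = Q * S / V
= 185.78 * 51.38 / 682.88
= 13.9781 g/L/day

13.9781 g/L/day


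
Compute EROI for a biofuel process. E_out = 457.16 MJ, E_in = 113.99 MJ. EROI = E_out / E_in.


EROI = E_out / E_in
= 457.16 / 113.99
= 4.0105

4.0105


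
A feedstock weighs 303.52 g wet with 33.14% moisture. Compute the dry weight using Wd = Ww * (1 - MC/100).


Wd = Ww * (1 - MC/100)
= 303.52 * (1 - 33.14/100)
= 202.9335 g

202.9335 g


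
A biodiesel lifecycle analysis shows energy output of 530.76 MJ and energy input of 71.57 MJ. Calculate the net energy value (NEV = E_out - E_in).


NEV = E_out - E_in
= 530.76 - 71.57
= 459.1900 MJ

459.1900 MJ


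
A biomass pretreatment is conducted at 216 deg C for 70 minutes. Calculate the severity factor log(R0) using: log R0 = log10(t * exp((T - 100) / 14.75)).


logR0 = log10(t * exp((T - 100) / 14.75))
= log10(70 * exp((216 - 100) / 14.75))
= 5.2606

5.2606


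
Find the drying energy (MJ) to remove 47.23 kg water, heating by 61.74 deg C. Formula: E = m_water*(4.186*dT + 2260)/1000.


E = m_water * (4.186 * dT + 2260) / 1000
= 47.23 * (4.186 * 61.74 + 2260) / 1000
= 118.9461 MJ

118.9461 MJ


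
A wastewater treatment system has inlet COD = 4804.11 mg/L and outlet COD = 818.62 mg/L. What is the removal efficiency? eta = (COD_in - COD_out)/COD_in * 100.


eta = (COD_in - COD_out) / COD_in * 100
= (4804.11 - 818.62) / 4804.11 * 100
= 82.9600%

82.9600%


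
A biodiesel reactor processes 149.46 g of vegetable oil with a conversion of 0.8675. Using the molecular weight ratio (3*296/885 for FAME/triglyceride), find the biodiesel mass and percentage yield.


m_FAME = oil * conv * (3 * 296 / 885) = oil * conv * (888/885)
= 149.46 * 0.8675 * 888 / 885
= 130.0961 g
Y = m_FAME / oil * 100 = conv * (888/885) * 100
= 0.8675 * 888 / 885 * 100
= 87.04%

130.0961 g FAME; Y = 87.04%


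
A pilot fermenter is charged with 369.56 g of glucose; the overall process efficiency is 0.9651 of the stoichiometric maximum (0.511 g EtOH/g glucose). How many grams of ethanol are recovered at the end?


Actual ethanol: m = 0.511 * 369.56 * 0.9651
m = 182.2545 g

182.2545 g


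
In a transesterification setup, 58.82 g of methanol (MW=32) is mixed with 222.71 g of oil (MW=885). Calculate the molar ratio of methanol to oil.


Molar ratio = n_MeOH / n_oil = (MeOH/32) / (oil/885) = (MeOH * 885) / (32 * oil)
= (58.82 * 885) / (32 * 222.71)
= 7.3043

7.3043


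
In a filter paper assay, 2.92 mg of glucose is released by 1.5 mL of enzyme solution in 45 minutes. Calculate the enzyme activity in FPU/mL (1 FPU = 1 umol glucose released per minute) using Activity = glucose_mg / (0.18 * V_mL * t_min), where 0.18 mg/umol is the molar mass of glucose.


Activity = glucose_mg / (0.18 mg/umol * V_mL * t_min)
= 2.92 / (0.18 * 1.5 * 45)
= 0.2403 FPU/mL

0.2403 FPU/mL


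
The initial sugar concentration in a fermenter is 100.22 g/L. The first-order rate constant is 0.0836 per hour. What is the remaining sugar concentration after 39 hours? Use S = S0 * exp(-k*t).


S = S0 * exp(-k * t)
S = 100.22 * exp(-0.0836 * 39)
S = 3.8457 g/L

3.8457 g/L


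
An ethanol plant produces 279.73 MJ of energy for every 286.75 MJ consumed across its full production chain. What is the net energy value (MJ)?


NEV = E_out - E_in
= 279.73 - 286.75
= -7.0200 MJ

-7.0200 MJ


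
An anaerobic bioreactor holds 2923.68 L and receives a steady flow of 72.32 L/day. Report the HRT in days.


HRT = V / Q
= 2923.68 / 72.32
= 40.4270 days

40.4270 days


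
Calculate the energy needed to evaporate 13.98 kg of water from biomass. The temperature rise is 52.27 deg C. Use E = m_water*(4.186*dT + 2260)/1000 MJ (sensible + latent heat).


E = m_water * (4.186 * dT + 2260) / 1000
= 13.98 * (4.186 * 52.27 + 2260) / 1000
= 34.6537 MJ

34.6537 MJ


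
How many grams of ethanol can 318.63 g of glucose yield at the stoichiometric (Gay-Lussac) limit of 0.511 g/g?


Theoretical ethanol yield: m_EtOH = 0.511 * m_glucose
m_EtOH = 0.511 * 318.63 = 162.8199 g

162.8199 g


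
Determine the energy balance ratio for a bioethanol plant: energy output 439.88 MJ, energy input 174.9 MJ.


EROI = E_out / E_in
= 439.88 / 174.9
= 2.5150

2.5150


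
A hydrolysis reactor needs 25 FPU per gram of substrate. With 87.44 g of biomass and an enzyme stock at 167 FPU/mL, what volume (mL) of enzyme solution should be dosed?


V = dosage * m_sub / activity
V = 25 * 87.44 / 167
V = 13.0898 mL

13.0898 mL


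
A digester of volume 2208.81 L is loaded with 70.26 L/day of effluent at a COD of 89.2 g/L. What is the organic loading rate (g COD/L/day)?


OLR = Q * S / V
= 70.26 * 89.2 / 2208.81
= 2.8374 g/L/day

2.8374 g/L/day


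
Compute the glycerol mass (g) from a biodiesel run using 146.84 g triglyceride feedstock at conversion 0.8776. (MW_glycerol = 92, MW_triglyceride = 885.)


glycerol = oil * conv * (92/885)
= 146.84 * 0.8776 * 92 / 885
= 13.3963 g

13.3963 g


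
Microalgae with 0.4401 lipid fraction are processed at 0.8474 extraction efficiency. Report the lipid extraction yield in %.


Y = lipid_content * extraction_eff * 100
= 0.4401 * 0.8474 * 100
= 37.2941%

37.2941%


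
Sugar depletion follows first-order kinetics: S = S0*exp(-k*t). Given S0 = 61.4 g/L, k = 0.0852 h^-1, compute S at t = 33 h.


S = S0 * exp(-k * t)
S = 61.4 * exp(-0.0852 * 33)
S = 3.6907 g/L

3.6907 g/L


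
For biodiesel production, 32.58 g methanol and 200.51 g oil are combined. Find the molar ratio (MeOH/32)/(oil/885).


Molar ratio = n_MeOH / n_oil = (MeOH/32) / (oil/885) = (MeOH * 885) / (32 * oil)
= (32.58 * 885) / (32 * 200.51)
= 4.4937

4.4937


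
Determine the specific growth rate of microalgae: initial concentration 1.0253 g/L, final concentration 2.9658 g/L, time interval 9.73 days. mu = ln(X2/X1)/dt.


mu = ln(X2/X1) / dt
= ln(2.9658/1.0253) / 9.73
= 0.1092 per day

0.1092 per day


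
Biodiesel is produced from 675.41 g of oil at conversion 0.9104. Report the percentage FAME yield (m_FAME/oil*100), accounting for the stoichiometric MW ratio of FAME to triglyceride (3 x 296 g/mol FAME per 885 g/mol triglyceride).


m_FAME = oil * conv * (3 * 296 / 885) = oil * conv * (888/885)
= 675.41 * 0.9104 * 888 / 885
= 616.9776 g
Y = m_FAME / oil * 100 = conv * (888/885) * 100
= 0.9104 * 888 / 885 * 100
= 91.35%

91.35%


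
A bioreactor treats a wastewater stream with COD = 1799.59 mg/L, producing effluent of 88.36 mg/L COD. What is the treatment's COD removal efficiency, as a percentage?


eta = (COD_in - COD_out) / COD_in * 100
= (1799.59 - 88.36) / 1799.59 * 100
= 95.0900%

95.0900%


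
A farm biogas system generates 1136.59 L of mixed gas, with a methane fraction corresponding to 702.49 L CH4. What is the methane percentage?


CH4% = V_CH4 / V_total * 100
= 702.49 / 1136.59 * 100
= 61.8068%

61.8068%


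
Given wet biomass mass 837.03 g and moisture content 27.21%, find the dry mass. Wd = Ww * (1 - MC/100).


Wd = Ww * (1 - MC/100)
= 837.03 * (1 - 27.21/100)
= 609.2741 g

609.2741 g


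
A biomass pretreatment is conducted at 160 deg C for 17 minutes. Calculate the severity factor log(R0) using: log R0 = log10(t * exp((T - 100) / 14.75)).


logR0 = log10(t * exp((T - 100) / 14.75))
= log10(17 * exp((160 - 100) / 14.75))
= 2.9971

2.9971


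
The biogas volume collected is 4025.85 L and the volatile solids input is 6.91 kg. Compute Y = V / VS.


Y = V / VS
= 4025.85 / 6.91
= 582.6122 L/kg VS

582.6122 L/kg VS


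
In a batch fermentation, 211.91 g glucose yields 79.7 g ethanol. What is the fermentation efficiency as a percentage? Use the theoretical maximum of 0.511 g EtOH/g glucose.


Fermentation efficiency = (actual / (0.511 * glucose)) * 100
= (79.7 / (0.511 * 211.91)) * 100
= 73.6014%

73.6014%


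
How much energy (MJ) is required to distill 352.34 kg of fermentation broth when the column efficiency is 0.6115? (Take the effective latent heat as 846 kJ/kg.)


E = m * 846 / (eta * 1000)
= 352.34 * 846 / (0.6115 * 1000)
= 487.4565 MJ

487.4565 MJ


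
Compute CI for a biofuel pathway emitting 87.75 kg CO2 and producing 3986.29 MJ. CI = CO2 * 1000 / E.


CI = CO2 * 1000 / E
= 87.75 * 1000 / 3986.29
= 22.0129 g CO2/MJ

22.0129 g CO2/MJ


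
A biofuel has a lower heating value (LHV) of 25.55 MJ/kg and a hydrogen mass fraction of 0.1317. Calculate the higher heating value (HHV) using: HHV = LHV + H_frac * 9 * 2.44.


HHV = LHV + H_frac * 9 * 2.44
= 25.55 + 0.1317 * 9 * 2.44
= 28.4421 MJ/kg

28.4421 MJ/kg


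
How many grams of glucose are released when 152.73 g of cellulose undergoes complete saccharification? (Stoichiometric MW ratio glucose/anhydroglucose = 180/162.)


glucose = cellulose * 180/162
= 152.73 * 180/162
= 169.7000 g

169.7000 g


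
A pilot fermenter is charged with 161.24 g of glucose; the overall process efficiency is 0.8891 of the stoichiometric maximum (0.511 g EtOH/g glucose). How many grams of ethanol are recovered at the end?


Actual ethanol: m = 0.511 * 161.24 * 0.8891
m = 73.2562 g

73.2562 g


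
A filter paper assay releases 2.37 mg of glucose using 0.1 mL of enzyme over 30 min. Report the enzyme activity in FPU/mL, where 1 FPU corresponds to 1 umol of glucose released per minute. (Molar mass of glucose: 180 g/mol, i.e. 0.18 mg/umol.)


Activity = glucose_mg / (0.18 mg/umol * V_mL * t_min)
= 2.37 / (0.18 * 0.1 * 30)
= 4.3889 FPU/mL

4.3889 FPU/mL


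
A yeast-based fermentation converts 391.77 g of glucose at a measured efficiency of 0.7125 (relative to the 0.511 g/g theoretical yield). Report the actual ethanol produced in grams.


Actual ethanol: m = 0.511 * 391.77 * 0.7125
m = 142.6386 g

142.6386 g


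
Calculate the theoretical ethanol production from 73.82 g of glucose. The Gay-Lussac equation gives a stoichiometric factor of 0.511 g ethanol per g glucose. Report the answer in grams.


Theoretical ethanol yield: m_EtOH = 0.511 * m_glucose
m_EtOH = 0.511 * 73.82 = 37.7220 g

37.7220 g


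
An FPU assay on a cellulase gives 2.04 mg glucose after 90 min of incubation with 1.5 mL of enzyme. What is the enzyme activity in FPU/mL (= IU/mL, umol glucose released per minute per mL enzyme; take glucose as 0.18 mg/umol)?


Activity = glucose_mg / (0.18 mg/umol * V_mL * t_min)
= 2.04 / (0.18 * 1.5 * 90)
= 0.0840 FPU/mL

0.0840 FPU/mL


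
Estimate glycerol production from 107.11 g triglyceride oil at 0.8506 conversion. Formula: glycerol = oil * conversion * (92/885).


glycerol = oil * conv * (92/885)
= 107.11 * 0.8506 * 92 / 885
= 9.4711 g

9.4711 g


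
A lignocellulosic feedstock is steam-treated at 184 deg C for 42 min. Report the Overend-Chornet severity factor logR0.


logR0 = log10(t * exp((T - 100) / 14.75))
= log10(42 * exp((184 - 100) / 14.75))
= 4.0965

4.0965


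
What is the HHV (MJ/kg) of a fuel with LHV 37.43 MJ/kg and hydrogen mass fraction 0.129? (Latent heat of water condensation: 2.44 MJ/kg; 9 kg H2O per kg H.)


HHV = LHV + H_frac * 9 * 2.44
= 37.43 + 0.129 * 9 * 2.44
= 40.2628 MJ/kg

40.2628 MJ/kg


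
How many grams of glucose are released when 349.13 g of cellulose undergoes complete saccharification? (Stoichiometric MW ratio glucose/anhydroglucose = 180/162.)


glucose = cellulose * 180/162
= 349.13 * 180/162
= 387.9222 g

387.9222 g


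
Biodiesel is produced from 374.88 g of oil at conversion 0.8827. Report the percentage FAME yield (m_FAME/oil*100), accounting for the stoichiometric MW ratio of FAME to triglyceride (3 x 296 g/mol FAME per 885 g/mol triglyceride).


m_FAME = oil * conv * (3 * 296 / 885) = oil * conv * (888/885)
= 374.88 * 0.8827 * 888 / 885
= 332.0283 g
Y = m_FAME / oil * 100 = conv * (888/885) * 100
= 0.8827 * 888 / 885 * 100
= 88.57%

88.57%


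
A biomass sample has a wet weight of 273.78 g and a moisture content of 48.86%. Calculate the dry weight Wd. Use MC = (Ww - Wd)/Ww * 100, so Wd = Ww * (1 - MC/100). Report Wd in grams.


Wd = Ww * (1 - MC/100)
= 273.78 * (1 - 48.86/100)
= 140.0111 g

140.0111 g


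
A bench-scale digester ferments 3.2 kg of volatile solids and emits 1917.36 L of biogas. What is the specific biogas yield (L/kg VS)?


Y = V / VS
= 1917.36 / 3.2
= 599.1750 L/kg VS

599.1750 L/kg VS


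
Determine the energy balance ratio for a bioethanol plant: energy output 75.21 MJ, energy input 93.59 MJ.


EROI = E_out / E_in
= 75.21 / 93.59
= 0.8036

0.8036


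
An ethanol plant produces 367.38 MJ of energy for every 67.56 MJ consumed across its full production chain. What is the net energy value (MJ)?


NEV = E_out - E_in
= 367.38 - 67.56
= 299.8200 MJ

299.8200 MJ


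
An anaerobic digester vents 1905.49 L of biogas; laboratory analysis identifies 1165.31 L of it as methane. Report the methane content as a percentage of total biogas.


CH4% = V_CH4 / V_total * 100
= 1165.31 / 1905.49 * 100
= 61.1554%

61.1554%


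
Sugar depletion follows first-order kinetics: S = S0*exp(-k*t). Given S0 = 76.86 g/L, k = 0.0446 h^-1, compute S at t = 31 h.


S = S0 * exp(-k * t)
S = 76.86 * exp(-0.0446 * 31)
S = 19.2861 g/L

19.2861 g/L


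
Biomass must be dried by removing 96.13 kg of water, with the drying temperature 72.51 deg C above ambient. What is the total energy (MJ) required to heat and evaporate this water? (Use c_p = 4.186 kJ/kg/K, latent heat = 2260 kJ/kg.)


E = m_water * (4.186 * dT + 2260) / 1000
= 96.13 * (4.186 * 72.51 + 2260) / 1000
= 246.4318 MJ

246.4318 MJ


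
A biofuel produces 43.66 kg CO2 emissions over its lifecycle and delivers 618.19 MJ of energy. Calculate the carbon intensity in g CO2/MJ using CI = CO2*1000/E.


CI = CO2 * 1000 / E
= 43.66 * 1000 / 618.19
= 70.6255 g CO2/MJ

70.6255 g CO2/MJ


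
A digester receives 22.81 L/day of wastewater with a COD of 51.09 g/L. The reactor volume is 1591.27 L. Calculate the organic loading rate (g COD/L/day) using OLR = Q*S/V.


OLR = Q * S / V
= 22.81 * 51.09 / 1591.27
= 0.7323 g/L/day

0.7323 g/L/day


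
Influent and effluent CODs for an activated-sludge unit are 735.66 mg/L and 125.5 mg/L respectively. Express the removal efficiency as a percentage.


eta = (COD_in - COD_out) / COD_in * 100
= (735.66 - 125.5) / 735.66 * 100
= 82.9405%

82.9405%


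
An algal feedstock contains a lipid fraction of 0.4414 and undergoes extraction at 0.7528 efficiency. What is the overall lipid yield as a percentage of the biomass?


Y = lipid_content * extraction_eff * 100
= 0.4414 * 0.7528 * 100
= 33.2286%

33.2286%


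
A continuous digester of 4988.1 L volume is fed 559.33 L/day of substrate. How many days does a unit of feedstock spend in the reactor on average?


HRT = V / Q
= 4988.1 / 559.33
= 8.9180 days

8.9180 days


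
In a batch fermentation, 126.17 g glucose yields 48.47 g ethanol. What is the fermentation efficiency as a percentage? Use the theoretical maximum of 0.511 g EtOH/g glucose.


Fermentation efficiency = (actual / (0.511 * glucose)) * 100
= (48.47 / (0.511 * 126.17)) * 100
= 75.1789%

75.1789%


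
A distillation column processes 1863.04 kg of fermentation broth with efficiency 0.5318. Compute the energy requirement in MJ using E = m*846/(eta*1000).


E = m * 846 / (eta * 1000)
= 1863.04 * 846 / (0.5318 * 1000)
= 2963.7680 MJ

2963.7680 MJ


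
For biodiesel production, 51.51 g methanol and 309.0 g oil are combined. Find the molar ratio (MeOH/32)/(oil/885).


Molar ratio = n_MeOH / n_oil = (MeOH/32) / (oil/885) = (MeOH * 885) / (32 * oil)
= (51.51 * 885) / (32 * 309.0)
= 4.6103

4.6103


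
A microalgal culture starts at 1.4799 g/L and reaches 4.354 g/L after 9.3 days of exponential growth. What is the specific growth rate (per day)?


mu = ln(X2/X1) / dt
= ln(4.354/1.4799) / 9.3
= 0.1160 per day

0.1160 per day


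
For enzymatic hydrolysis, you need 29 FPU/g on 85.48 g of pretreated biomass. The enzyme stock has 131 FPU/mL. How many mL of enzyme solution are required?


V = dosage * m_sub / activity
V = 29 * 85.48 / 131
V = 18.9231 mL

18.9231 mL


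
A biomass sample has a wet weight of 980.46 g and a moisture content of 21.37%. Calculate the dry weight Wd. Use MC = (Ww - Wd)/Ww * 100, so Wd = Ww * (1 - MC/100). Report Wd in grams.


Wd = Ww * (1 - MC/100)
= 980.46 * (1 - 21.37/100)
= 770.9357 g

770.9357 g


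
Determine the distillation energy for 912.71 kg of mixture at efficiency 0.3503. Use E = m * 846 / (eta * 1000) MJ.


E = m * 846 / (eta * 1000)
= 912.71 * 846 / (0.3503 * 1000)
= 2204.2611 MJ

2204.2611 MJ


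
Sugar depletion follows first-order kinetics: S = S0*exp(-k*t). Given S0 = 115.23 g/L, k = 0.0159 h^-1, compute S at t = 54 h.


S = S0 * exp(-k * t)
S = 115.23 * exp(-0.0159 * 54)
S = 48.8293 g/L

48.8293 g/L


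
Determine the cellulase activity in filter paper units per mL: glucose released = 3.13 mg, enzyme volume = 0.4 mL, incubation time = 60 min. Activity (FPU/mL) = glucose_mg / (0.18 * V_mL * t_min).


Activity = glucose_mg / (0.18 mg/umol * V_mL * t_min)
= 3.13 / (0.18 * 0.4 * 60)
= 0.7245 FPU/mL

0.7245 FPU/mL


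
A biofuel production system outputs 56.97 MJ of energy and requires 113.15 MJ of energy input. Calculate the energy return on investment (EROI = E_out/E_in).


EROI = E_out / E_in
= 56.97 / 113.15
= 0.5035

0.5035


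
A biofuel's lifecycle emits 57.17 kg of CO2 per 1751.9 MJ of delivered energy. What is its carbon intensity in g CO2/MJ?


CI = CO2 * 1000 / E
= 57.17 * 1000 / 1751.9
= 32.6331 g CO2/MJ

32.6331 g CO2/MJ


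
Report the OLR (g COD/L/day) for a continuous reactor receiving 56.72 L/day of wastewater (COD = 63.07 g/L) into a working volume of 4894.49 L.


OLR = Q * S / V
= 56.72 * 63.07 / 4894.49
= 0.7309 g/L/day

0.7309 g/L/day


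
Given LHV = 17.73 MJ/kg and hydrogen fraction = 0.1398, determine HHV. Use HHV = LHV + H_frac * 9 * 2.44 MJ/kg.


HHV = LHV + H_frac * 9 * 2.44
= 17.73 + 0.1398 * 9 * 2.44
= 20.8000 MJ/kg

20.8000 MJ/kg


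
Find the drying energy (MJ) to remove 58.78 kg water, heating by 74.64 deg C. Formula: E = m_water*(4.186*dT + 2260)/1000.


E = m_water * (4.186 * dT + 2260) / 1000
= 58.78 * (4.186 * 74.64 + 2260) / 1000
= 151.2082 MJ

151.2082 MJ


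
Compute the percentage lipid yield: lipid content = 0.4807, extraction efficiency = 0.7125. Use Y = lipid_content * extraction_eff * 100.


Y = lipid_content * extraction_eff * 100
= 0.4807 * 0.7125 * 100
= 34.2499%

34.2499%


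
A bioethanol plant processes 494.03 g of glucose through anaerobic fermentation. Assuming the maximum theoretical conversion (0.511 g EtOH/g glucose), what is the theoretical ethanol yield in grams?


Theoretical ethanol yield: m_EtOH = 0.511 * m_glucose
m_EtOH = 0.511 * 494.03 = 252.4493 g

252.4493 g


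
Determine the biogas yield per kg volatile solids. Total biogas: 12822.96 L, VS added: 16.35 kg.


Y = V / VS
= 12822.96 / 16.35
= 784.2789 L/kg VS

784.2789 L/kg VS


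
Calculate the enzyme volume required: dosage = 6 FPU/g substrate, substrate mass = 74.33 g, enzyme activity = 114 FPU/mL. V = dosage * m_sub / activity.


V = dosage * m_sub / activity
V = 6 * 74.33 / 114
V = 3.9121 mL

3.9121 mL
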